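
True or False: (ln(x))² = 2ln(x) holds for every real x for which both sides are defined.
Claim: (ln(x))² = 2ln(x).
Test a specific point where both sides are defined: x = 4.
LHS = (ln(x))² ≈ 1.9218
RHS = 2ln(x) ≈ 2.7726
Since 1.9218 ≠ 2.7726, the equation fails at this point, so it cannot hold for every real x for which both sides are defined.
2ln(x) equals ln(x²), which is not the same as (ln x)².

Conclusion: False.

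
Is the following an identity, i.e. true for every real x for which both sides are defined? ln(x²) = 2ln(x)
Yes, this is an identity.

Claim: ln(x²) = 2ln(x).
Reasoning: The right side requires x > 0. For x > 0, x² = (e^(ln x))² = e^(2ln x), so ln(x²) = 2ln(x). (For x < 0 the right side is undefined, so those values are outside the claim.)
So the two sides agree for every real x for which both sides are defined.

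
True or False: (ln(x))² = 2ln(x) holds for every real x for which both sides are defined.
Claim: (ln(x))² = 2ln(x).
Test a specific point where both sides are defined: x = 3/2.
LHS = (ln(x))² ≈ 0.1644
RHS = 2ln(x) ≈ 0.8109
Since 0.1644 ≠ 0.8109, the equation fails at this point, so it cannot hold for every real x for which both sides are defined.
2ln(x) equals ln(x²), which is not the same as (ln x)².

Conclusion: False.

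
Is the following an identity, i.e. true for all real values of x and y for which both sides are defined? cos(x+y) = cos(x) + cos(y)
No, this is NOT an identity.

Claim: cos(x+y) = cos(x) + cos(y).
Test a specific point where both sides are defined: x = 2π/3, y = -π/3.
LHS = cos(x+y) ≈ 0.5000
RHS = cos(x) + cos(y) ≈ 0.0000
Since 0.5000 ≠ 0.0000, the equation fails at this point, so it cannot hold for all real values of x and y for which both sides are defined.
The correct expansion is cos(x+y) = cos(x)cos(y) - sin(x)sin(y); cosine is not additive.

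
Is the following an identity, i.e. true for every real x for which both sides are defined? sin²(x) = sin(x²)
Claim: sin²(x) = sin(x²).
Test a specific point where both sides are defined: x = π/3.
LHS = sin²(x) ≈ 0.7500
RHS = sin(x²) ≈ 0.8897
Since 0.7500 ≠ 0.8897, the equation fails at this point, so it cannot hold for every real x for which both sides are defined.
sin²(x) means (sin x)², squaring the output; sin(x²) squares the input. These are different functions.

Conclusion: No, this is NOT an identity.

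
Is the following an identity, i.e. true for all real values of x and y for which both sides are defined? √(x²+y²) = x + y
Claim: √(x²+y²) = x + y.
Test a specific point where both sides are defined: x = 4, y = -1.
LHS = √(x²+y²) ≈ 4.1231
RHS = x + y ≈ 3.0000
Since 4.1231 ≠ 3.0000, the equation fails at this point, so it cannot hold for all real values of x and y for which both sides are defined.
(x+y)² = x² + 2xy + y², not x² + y², so the square root does not split this way.

Conclusion: No, this is NOT an identity.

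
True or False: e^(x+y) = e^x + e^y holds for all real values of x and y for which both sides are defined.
False.

Claim: e^(x+y) = e^x + e^y.
Test a specific point where both sides are defined: x = -3, y = 3.
LHS = e^(x+y) ≈ 1.0000
RHS = e^x + e^y ≈ 20.1353
Since 1.0000 ≠ 20.1353, the equation fails at this point, so it cannot hold for all real values of x and y for which both sides are defined.
The correct rule is e^(x+y) = e^x · e^y (a product, not a sum).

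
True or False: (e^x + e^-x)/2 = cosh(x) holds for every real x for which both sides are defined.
True.

Claim: (e^x + e^-x)/2 = cosh(x).
Reasoning: This is exactly the definition of the hyperbolic cosine: cosh(x) := (e^x + e^-x)/2.
So the two sides agree for every real x for which both sides are defined.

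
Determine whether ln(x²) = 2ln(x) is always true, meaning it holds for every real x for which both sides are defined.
Claim: ln(x²) = 2ln(x).
Reasoning: The right side requires x > 0. For x > 0, x² = (e^(ln x))² = e^(2ln x), so ln(x²) = 2ln(x). (For x < 0 the right side is undefined, so those values are outside the claim.)
So the two sides agree for every real x for which both sides are defined.

Conclusion: Yes, this is an identity.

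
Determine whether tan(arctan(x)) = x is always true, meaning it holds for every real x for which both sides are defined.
Claim: tan(arctan(x)) = x.
Reasoning: For every real x, arctan(x) is by definition the angle in (-π/2, π/2) whose tangent equals x. Taking the tangent of that angle returns x.
So the two sides agree for every real x for which both sides are defined.

Conclusion: Yes, this is an identity.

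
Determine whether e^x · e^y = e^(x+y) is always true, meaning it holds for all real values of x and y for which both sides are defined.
Claim: e^x · e^y = e^(x+y).
Reasoning: This is the law of exponents for a common base: multiplying powers adds exponents. E.g. from the series, (Σ x^j/j!)(Σ y^k/k!) = Σ_m (Σ_{j+k=m} x^j y^k/(j!k!)) = Σ_m (x+y)^m/m! by the binomial theorem.
So the two sides agree for all real values of x and y for which both sides are defined.

Conclusion: Yes, this is an identity.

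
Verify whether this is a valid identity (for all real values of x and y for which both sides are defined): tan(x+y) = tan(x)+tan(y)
Claim: tan(x+y) = tan(x)+tan(y).
Test a specific point where both sides are defined: x = 3π/4, y = π/6.
LHS = tan(x+y) ≈ -0.2679
RHS = tan(x)+tan(y) ≈ -0.4226
Since -0.2679 ≠ -0.4226, the equation fails at this point, so it cannot hold for all real values of x and y for which both sides are defined.
The correct formula is tan(x+y) = (tan(x) + tan(y))/(1 - tan(x)tan(y)).

Conclusion: No, this is NOT an identity.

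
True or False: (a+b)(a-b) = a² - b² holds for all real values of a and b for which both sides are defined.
Claim: (a+b)(a-b) = a² - b².
Reasoning: Expand: (a+b)(a-b) = a² - ab + ba - b² = a² - b² (the cross terms cancel).
So the two sides agree for all real values of a and b for which both sides are defined.

Conclusion: True.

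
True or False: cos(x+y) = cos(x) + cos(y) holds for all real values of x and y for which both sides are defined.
False.

Claim: cos(x+y) = cos(x) + cos(y).
Test a specific point where both sides are defined: x = -π/6, y = -π/3.
LHS = cos(x+y) ≈ 0.0000
RHS = cos(x) + cos(y) ≈ 1.3660
Since 0.0000 ≠ 1.3660, the equation fails at this point, so it cannot hold for all real values of x and y for which both sides are defined.
The correct expansion is cos(x+y) = cos(x)cos(y) - sin(x)sin(y); cosine is not additive.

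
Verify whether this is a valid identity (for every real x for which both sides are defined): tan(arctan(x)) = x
Yes, this is an identity.

Claim: tan(arctan(x)) = x.
Reasoning: For every real x, arctan(x) is by definition the angle in (-π/2, π/2) whose tangent equals x. Taking the tangent of that angle returns x.
So the two sides agree for every real x for which both sides are defined.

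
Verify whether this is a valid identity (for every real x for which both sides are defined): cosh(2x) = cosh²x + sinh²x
Yes, this is an identity.

Claim: cosh(2x) = cosh²x + sinh²x.
Reasoning: cosh²x = (e^(2x) + 2 + e^(-2x))/4 and sinh²x = (e^(2x) - 2 + e^(-2x))/4. Adding gives (2e^(2x) + 2e^(-2x))/4 = (e^(2x) + e^(-2x))/2 = cosh(2x).
So the two sides agree for every real x for which both sides are defined.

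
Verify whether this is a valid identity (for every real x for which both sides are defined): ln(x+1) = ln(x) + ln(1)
Claim: ln(x+1) = ln(x) + ln(1).
Test a specific point where both sides are defined: x = 1.
LHS = ln(x+1) ≈ 0.6931
RHS = ln(x) + ln(1) ≈ 0.0000
Since 0.6931 ≠ 0.0000, the equation fails at this point, so it cannot hold for every real x for which both sides are defined.
ln(1) = 0, so the right side is just ln(x), which differs from ln(x+1).

Conclusion: No, this is NOT an identity.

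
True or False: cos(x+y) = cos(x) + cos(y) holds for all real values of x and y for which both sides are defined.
Claim: cos(x+y) = cos(x) + cos(y).
Test a specific point where both sides are defined: x = 3π/4, y = -π/6.
LHS = cos(x+y) ≈ -0.2588
RHS = cos(x) + cos(y) ≈ 0.1589
Since -0.2588 ≠ 0.1589, the equation fails at this point, so it cannot hold for all real values of x and y for which both sides are defined.
The correct expansion is cos(x+y) = cos(x)cos(y) - sin(x)sin(y); cosine is not additive.

Conclusion: False.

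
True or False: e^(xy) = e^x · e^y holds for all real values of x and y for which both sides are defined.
Claim: e^(xy) = e^x · e^y.
Test a specific point where both sides are defined: x = 4, y = -3.
LHS = e^(xy) ≈ 0.0000
RHS = e^x · e^y ≈ 2.7183
Since 0.0000 ≠ 2.7183, the equation fails at this point, so it cannot hold for all real values of x and y for which both sides are defined.
e^x · e^y = e^(x+y), not e^(xy).

Conclusion: False.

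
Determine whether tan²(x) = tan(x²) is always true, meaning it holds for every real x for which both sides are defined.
No, this is NOT an identity.

Claim: tan²(x) = tan(x²).
Test a specific point where both sides are defined: x = -π/3.
LHS = tan²(x) ≈ 3.0000
RHS = tan(x²) ≈ 1.9485
Since 3.0000 ≠ 1.9485, the equation fails at this point, so it cannot hold for every real x for which both sides are defined.
tan²(x) means (tan x)², squaring the output; tan(x²) squares the input. These are different functions.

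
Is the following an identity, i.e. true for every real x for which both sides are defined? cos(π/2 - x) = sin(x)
Claim: cos(π/2 - x) = sin(x).
Reasoning: Use cos(u - v) = cos(u)cos(v) + sin(u)sin(v) with u = π/2, v = x: cos(π/2)cos(x) + sin(π/2)sin(x) = 0·cos(x) + 1·sin(x) = sin(x).
So the two sides agree for every real x for which both sides are defined.

Conclusion: Yes, this is an identity.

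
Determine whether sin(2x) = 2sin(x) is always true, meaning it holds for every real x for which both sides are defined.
Claim: sin(2x) = 2sin(x).
Test a specific point where both sides are defined: x = -π/3.
LHS = sin(2x) ≈ -0.8660
RHS = 2sin(x) ≈ -1.7321
Since -0.8660 ≠ -1.7321, the equation fails at this point, so it cannot hold for every real x for which both sides are defined.
The correct double-angle formula is sin(2x) = 2sin(x)cos(x).

Conclusion: No, this is NOT an identity.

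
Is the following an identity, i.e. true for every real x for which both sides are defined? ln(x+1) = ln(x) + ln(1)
Claim: ln(x+1) = ln(x) + ln(1).
Test a specific point where both sides are defined: x = 1.
LHS = ln(x+1) ≈ 0.6931
RHS = ln(x) + ln(1) ≈ 0.0000
Since 0.6931 ≠ 0.0000, the equation fails at this point, so it cannot hold for every real x for which both sides are defined.
ln(1) = 0, so the right side is just ln(x), which differs from ln(x+1).

Conclusion: No, this is NOT an identity.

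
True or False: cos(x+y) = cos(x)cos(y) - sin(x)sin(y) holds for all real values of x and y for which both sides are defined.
Claim: cos(x+y) = cos(x)cos(y) - sin(x)sin(y).
Reasoning: By Euler's formula e^(i(x+y)) = e^(ix)·e^(iy) = (cos x + i·sin x)(cos y + i·sin y). The real part of the left side is cos(x+y); the real part of the product is cos(x)cos(y) - sin(x)sin(y) (since i·i = -1).
So the two sides agree for all real values of x and y for which both sides are defined.

Conclusion: True.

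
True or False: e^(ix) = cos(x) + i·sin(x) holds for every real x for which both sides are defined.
Claim: e^(ix) = cos(x) + i·sin(x).
Reasoning: Euler's formula. Expand e^(ix) = Σ (ix)^k / k!. Since i² = -1, the even-k terms are Σ (-1)^m x^(2m)/(2m)! = cos(x) and the odd-k terms are i · Σ (-1)^m x^(2m+1)/(2m+1)! = i·sin(x).
So the two sides agree for every real x for which both sides are defined.

Conclusion: True.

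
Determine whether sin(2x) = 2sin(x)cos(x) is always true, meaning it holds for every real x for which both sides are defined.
Yes, this is an identity.

Claim: sin(2x) = 2sin(x)cos(x).
Reasoning: Put y = x in the addition formula sin(x+y) = sin(x)cos(y) + cos(x)sin(y): sin(2x) = sin(x)cos(x) + cos(x)sin(x) = 2sin(x)cos(x).
So the two sides agree for every real x for which both sides are defined.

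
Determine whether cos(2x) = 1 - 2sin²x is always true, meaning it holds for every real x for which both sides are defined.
Yes, this is an identity.

Claim: cos(2x) = 1 - 2sin²x.
Reasoning: cos(2x) = cos²x - sin²x. Replace cos²x by 1 - sin²x: (1 - sin²x) - sin²x = 1 - 2sin²x.
So the two sides agree for every real x for which both sides are defined.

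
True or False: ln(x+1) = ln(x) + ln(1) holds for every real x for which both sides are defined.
False.

Claim: ln(x+1) = ln(x) + ln(1).
Test a specific point where both sides are defined: x = 5.
LHS = ln(x+1) ≈ 1.7918
RHS = ln(x) + ln(1) ≈ 1.6094
Since 1.7918 ≠ 1.6094, the equation fails at this point, so it cannot hold for every real x for which both sides are defined.
ln(1) = 0, so the right side is just ln(x), which differs from ln(x+1).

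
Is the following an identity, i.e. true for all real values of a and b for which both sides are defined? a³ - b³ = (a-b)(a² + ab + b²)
Yes, this is an identity.

Claim: a³ - b³ = (a-b)(a² + ab + b²).
Reasoning: Expand the right side: (a-b)(a² + ab + b²) = a³ + a²b + ab² - a²b - ab² - b³ = a³ - b³ (the middle terms cancel in pairs).
So the two sides agree for all real values of a and b for which both sides are defined.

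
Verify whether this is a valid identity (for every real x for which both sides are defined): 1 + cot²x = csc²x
Claim: 1 + cot²x = csc²x.
Reasoning: Start from sin²x + cos²x = 1 and divide every term by sin²x (allowed wherever cot x and csc x are defined): 1 + cot²x = 1/sin²x = csc²x.
So the two sides agree for every real x for which both sides are defined.

Conclusion: Yes, this is an identity.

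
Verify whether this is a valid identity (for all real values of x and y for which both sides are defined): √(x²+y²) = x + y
Claim: √(x²+y²) = x + y.
Test a specific point where both sides are defined: x = 1/2, y = -2.
LHS = √(x²+y²) ≈ 2.0616
RHS = x + y ≈ -1.5000
Since 2.0616 ≠ -1.5000, the equation fails at this point, so it cannot hold for all real values of x and y for which both sides are defined.
(x+y)² = x² + 2xy + y², not x² + y², so the square root does not split this way.

Conclusion: No, this is NOT an identity.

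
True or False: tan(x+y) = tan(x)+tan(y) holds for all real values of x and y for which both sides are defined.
Claim: tan(x+y) = tan(x)+tan(y).
Test a specific point where both sides are defined: x = π/4, y = π/3.
LHS = tan(x+y) ≈ -3.7321
RHS = tan(x)+tan(y) ≈ 2.7321
Since -3.7321 ≠ 2.7321, the equation fails at this point, so it cannot hold for all real values of x and y for which both sides are defined.
The correct formula is tan(x+y) = (tan(x) + tan(y))/(1 - tan(x)tan(y)).

Conclusion: False.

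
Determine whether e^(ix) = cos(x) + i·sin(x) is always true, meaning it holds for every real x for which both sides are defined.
Yes, this is an identity.

Claim: e^(ix) = cos(x) + i·sin(x).
Reasoning: Euler's formula. Expand e^(ix) = Σ (ix)^k / k!. Since i² = -1, the even-k terms are Σ (-1)^m x^(2m)/(2m)! = cos(x) and the odd-k terms are i · Σ (-1)^m x^(2m+1)/(2m+1)! = i·sin(x).
So the two sides agree for every real x for which both sides are defined.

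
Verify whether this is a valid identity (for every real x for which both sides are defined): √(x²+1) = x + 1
Claim: √(x²+1) = x + 1.
Test a specific point where both sides are defined: x = 3.
LHS = √(x²+1) ≈ 3.1623
RHS = x + 1 ≈ 4.0000
Since 3.1623 ≠ 4.0000, the equation fails at this point, so it cannot hold for every real x for which both sides are defined.
(x+1)² = x² + 2x + 1 ≠ x² + 1 unless x = 0.

Conclusion: No, this is NOT an identity.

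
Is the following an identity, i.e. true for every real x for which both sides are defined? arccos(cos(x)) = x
No, this is NOT an identity.

Claim: arccos(cos(x)) = x.
Test a specific point where both sides are defined: x = -π/6.
LHS = arccos(cos(x)) ≈ 0.5236
RHS = x ≈ -0.5236
Since 0.5236 ≠ -0.5236, the equation fails at this point, so it cannot hold for every real x for which both sides are defined.
arccos only returns values in [0, π], so arccos(cos(x)) = x holds only for x in that interval, not for all real x.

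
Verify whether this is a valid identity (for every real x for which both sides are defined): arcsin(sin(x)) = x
Claim: arcsin(sin(x)) = x.
Test a specific point where both sides are defined: x = π.
LHS = arcsin(sin(x)) ≈ 0.0000
RHS = x ≈ 3.1416
Since 0.0000 ≠ 3.1416, the equation fails at this point, so it cannot hold for every real x for which both sides are defined.
arcsin only returns values in [-π/2, π/2], so arcsin(sin(x)) = x holds only for x in that interval, not for all real x.

Conclusion: No, this is NOT an identity.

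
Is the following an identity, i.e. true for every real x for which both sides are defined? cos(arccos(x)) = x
Yes, this is an identity.

Claim: cos(arccos(x)) = x.
Reasoning: For -1 ≤ x ≤ 1 (where arccos is defined), arccos(x) is by definition an angle whose cosine equals x. Taking the cosine of that angle returns x. (Note the other order, arccos(cos x) = x, is NOT an identity.)
So the two sides agree for every real x for which both sides are defined.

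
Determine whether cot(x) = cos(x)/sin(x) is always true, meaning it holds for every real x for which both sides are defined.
Yes, this is an identity.

Claim: cot(x) = cos(x)/sin(x).
Reasoning: cot(x) is defined as 1/tan(x) = 1/(sin(x)/cos(x)) = cos(x)/sin(x), wherever sin(x) ≠ 0.
So the two sides agree for every real x for which both sides are defined.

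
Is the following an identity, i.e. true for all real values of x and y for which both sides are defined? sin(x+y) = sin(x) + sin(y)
No, this is NOT an identity.

Claim: sin(x+y) = sin(x) + sin(y).
Test a specific point where both sides are defined: x = -π/3, y = π/6.
LHS = sin(x+y) ≈ -0.5000
RHS = sin(x) + sin(y) ≈ -0.3660
Since -0.5000 ≠ -0.3660, the equation fails at this point, so it cannot hold for all real values of x and y for which both sides are defined.
The correct expansion is sin(x+y) = sin(x)cos(y) + cos(x)sin(y); sine is not additive.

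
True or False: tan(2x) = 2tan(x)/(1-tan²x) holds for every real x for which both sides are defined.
Claim: tan(2x) = 2tan(x)/(1-tan²x).
Reasoning: tan(2x) = sin(2x)/cos(2x) = 2sin(x)cos(x) / (cos²x - sin²x). Divide numerator and denominator by cos²x: 2tan(x) / (1 - tan²x).
So the two sides agree for every real x for which both sides are defined.

Conclusion: True.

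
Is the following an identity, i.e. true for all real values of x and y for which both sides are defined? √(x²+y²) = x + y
Claim: √(x²+y²) = x + y.
Test a specific point where both sides are defined: x = 3/2, y = 3/2.
LHS = √(x²+y²) ≈ 2.1213
RHS = x + y ≈ 3.0000
Since 2.1213 ≠ 3.0000, the equation fails at this point, so it cannot hold for all real values of x and y for which both sides are defined.
(x+y)² = x² + 2xy + y², not x² + y², so the square root does not split this way.

Conclusion: No, this is NOT an identity.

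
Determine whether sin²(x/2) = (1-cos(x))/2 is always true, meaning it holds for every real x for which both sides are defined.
Claim: sin²(x/2) = (1-cos(x))/2.
Reasoning: Use cos(2θ) = 1 - 2sin²θ with θ = x/2: cos(x) = 1 - 2sin²(x/2). Solving for sin²(x/2) gives (1 - cos(x))/2.
So the two sides agree for every real x for which both sides are defined.

Conclusion: Yes, this is an identity.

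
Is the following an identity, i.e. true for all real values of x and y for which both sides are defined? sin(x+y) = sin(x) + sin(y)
No, this is NOT an identity.

Claim: sin(x+y) = sin(x) + sin(y).
Test a specific point where both sides are defined: x = -π/4, y = -π/6.
LHS = sin(x+y) ≈ -0.9659
RHS = sin(x) + sin(y) ≈ -1.2071
Since -0.9659 ≠ -1.2071, the equation fails at this point, so it cannot hold for all real values of x and y for which both sides are defined.
The correct expansion is sin(x+y) = sin(x)cos(y) + cos(x)sin(y); sine is not additive.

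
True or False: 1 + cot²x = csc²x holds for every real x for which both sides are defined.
True.

Claim: 1 + cot²x = csc²x.
Reasoning: Start from sin²x + cos²x = 1 and divide every term by sin²x (allowed wherever cot x and csc x are defined): 1 + cot²x = 1/sin²x = csc²x.
So the two sides agree for every real x for which both sides are defined.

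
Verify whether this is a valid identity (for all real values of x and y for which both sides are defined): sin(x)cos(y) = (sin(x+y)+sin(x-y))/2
Yes, this is an identity.

Claim: sin(x)cos(y) = (sin(x+y)+sin(x-y))/2.
Reasoning: sin(x+y) = sin(x)cos(y) + cos(x)sin(y) and sin(x-y) = sin(x)cos(y) - cos(x)sin(y). Adding, sin(x+y) + sin(x-y) = 2sin(x)cos(y); divide by 2.
So the two sides agree for all real values of x and y for which both sides are defined.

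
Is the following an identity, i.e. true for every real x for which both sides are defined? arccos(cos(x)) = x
No, this is NOT an identity.

Claim: arccos(cos(x)) = x.
Test a specific point where both sides are defined: x = -π/3.
LHS = arccos(cos(x)) ≈ 1.0472
RHS = x ≈ -1.0472
Since 1.0472 ≠ -1.0472, the equation fails at this point, so it cannot hold for every real x for which both sides are defined.
arccos only returns values in [0, π], so arccos(cos(x)) = x holds only for x in that interval, not for all real x.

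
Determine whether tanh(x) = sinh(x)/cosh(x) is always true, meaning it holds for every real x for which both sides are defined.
Claim: tanh(x) = sinh(x)/cosh(x).
Reasoning: tanh(x) is defined as sinh(x)/cosh(x) = (e^x - e^-x)/(e^x + e^-x); cosh(x) ≥ 1 is never zero, so this holds for every real x.
So the two sides agree for every real x for which both sides are defined.

Conclusion: Yes, this is an identity.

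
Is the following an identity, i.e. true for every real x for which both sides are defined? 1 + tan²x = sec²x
Yes, this is an identity.

Claim: 1 + tan²x = sec²x.
Reasoning: Start from sin²x + cos²x = 1 and divide every term by cos²x (allowed wherever tan x and sec x are defined): tan²x + 1 = 1/cos²x = sec²x.
So the two sides agree for every real x for which both sides are defined.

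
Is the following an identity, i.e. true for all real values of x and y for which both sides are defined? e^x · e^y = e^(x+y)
Yes, this is an identity.

Claim: e^x · e^y = e^(x+y).
Reasoning: This is the law of exponents for a common base: multiplying powers adds exponents. E.g. from the series, (Σ x^j/j!)(Σ y^k/k!) = Σ_m (Σ_{j+k=m} x^j y^k/(j!k!)) = Σ_m (x+y)^m/m! by the binomial theorem.
So the two sides agree for all real values of x and y for which both sides are defined.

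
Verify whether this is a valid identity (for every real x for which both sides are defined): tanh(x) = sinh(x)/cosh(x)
Claim: tanh(x) = sinh(x)/cosh(x).
Reasoning: tanh(x) is defined as sinh(x)/cosh(x) = (e^x - e^-x)/(e^x + e^-x); cosh(x) ≥ 1 is never zero, so this holds for every real x.
So the two sides agree for every real x for which both sides are defined.

Conclusion: Yes, this is an identity.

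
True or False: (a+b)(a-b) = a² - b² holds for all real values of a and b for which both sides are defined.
Claim: (a+b)(a-b) = a² - b².
Reasoning: Expand: (a+b)(a-b) = a² - ab + ba - b² = a² - b² (the cross terms cancel).
So the two sides agree for all real values of a and b for which both sides are defined.

Conclusion: True.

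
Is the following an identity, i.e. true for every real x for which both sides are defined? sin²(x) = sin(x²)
Claim: sin²(x) = sin(x²).
Test a specific point where both sides are defined: x = -π/4.
LHS = sin²(x) ≈ 0.5000
RHS = sin(x²) ≈ 0.5785
Since 0.5000 ≠ 0.5785, the equation fails at this point, so it cannot hold for every real x for which both sides are defined.
sin²(x) means (sin x)², squaring the output; sin(x²) squares the input. These are different functions.

Conclusion: No, this is NOT an identity.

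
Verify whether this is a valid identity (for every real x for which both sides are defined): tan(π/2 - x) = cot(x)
Claim: tan(π/2 - x) = cot(x).
Reasoning: tan(π/2 - x) = sin(π/2 - x)/cos(π/2 - x) = cos(x)/sin(x) = cot(x), using the cofunction identities sin(π/2 - x) = cos(x) and cos(π/2 - x) = sin(x).
So the two sides agree for every real x for which both sides are defined.

Conclusion: Yes, this is an identity.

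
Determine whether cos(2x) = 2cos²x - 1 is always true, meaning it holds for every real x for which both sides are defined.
Yes, this is an identity.

Claim: cos(2x) = 2cos²x - 1.
Reasoning: cos(2x) = cos²x - sin²x. Replace sin²x by 1 - cos²x: cos²x - (1 - cos²x) = 2cos²x - 1.
So the two sides agree for every real x for which both sides are defined.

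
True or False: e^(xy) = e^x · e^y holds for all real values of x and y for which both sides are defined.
False.

Claim: e^(xy) = e^x · e^y.
Test a specific point where both sides are defined: x = 5, y = 3/2.
LHS = e^(xy) ≈ 1808.0424
RHS = e^x · e^y ≈ 665.1416
Since 1808.0424 ≠ 665.1416, the equation fails at this point, so it cannot hold for all real values of x and y for which both sides are defined.
e^x · e^y = e^(x+y), not e^(xy).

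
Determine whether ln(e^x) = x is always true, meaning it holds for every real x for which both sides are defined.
Claim: ln(e^x) = x.
Reasoning: ln is the inverse of the exponential: ln(e^x) asks for the exponent p with e^p = e^x, and since e^p is one-to-one that exponent is p = x.
So the two sides agree for every real x for which both sides are defined.

Conclusion: Yes, this is an identity.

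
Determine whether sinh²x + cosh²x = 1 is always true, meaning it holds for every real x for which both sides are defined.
No, this is NOT an identity.

Claim: sinh²x + cosh²x = 1.
Test a specific point where both sides are defined: x = 1.
LHS = sinh²x + cosh²x ≈ 3.7622
RHS = 1 ≈ 1.0000
Since 3.7622 ≠ 1.0000, the equation fails at this point, so it cannot hold for every real x for which both sides are defined.
The correct hyperbolic identity is cosh²x - sinh²x = 1 (a difference); the sum sinh²x + cosh²x equals cosh(2x).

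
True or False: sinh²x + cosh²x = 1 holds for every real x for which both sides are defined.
Claim: sinh²x + cosh²x = 1.
Test a specific point where both sides are defined: x = -3.
LHS = sinh²x + cosh²x ≈ 201.7156
RHS = 1 ≈ 1.0000
Since 201.7156 ≠ 1.0000, the equation fails at this point, so it cannot hold for every real x for which both sides are defined.
The correct hyperbolic identity is cosh²x - sinh²x = 1 (a difference); the sum sinh²x + cosh²x equals cosh(2x).

Conclusion: False.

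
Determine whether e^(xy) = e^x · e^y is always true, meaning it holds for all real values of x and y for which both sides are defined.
Claim: e^(xy) = e^x · e^y.
Test a specific point where both sides are defined: x = 2, y = -2.
LHS = e^(xy) ≈ 0.0183
RHS = e^x · e^y ≈ 1.0000
Since 0.0183 ≠ 1.0000, the equation fails at this point, so it cannot hold for all real values of x and y for which both sides are defined.
e^x · e^y = e^(x+y), not e^(xy).

Conclusion: No, this is NOT an identity.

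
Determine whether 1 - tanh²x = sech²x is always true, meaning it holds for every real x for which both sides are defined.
Claim: 1 - tanh²x = sech²x.
Reasoning: Divide cosh²x - sinh²x = 1 through by cosh²x (never zero): 1 - tanh²x = 1/cosh²x = sech²x.
So the two sides agree for every real x for which both sides are defined.

Conclusion: Yes, this is an identity.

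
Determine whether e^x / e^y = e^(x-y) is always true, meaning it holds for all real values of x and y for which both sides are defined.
Claim: e^x / e^y = e^(x-y).
Reasoning: 1/e^y = e^(-y), so e^x / e^y = e^x · e^(-y) = e^(x + (-y)) = e^(x-y) by the product rule for exponents.
So the two sides agree for all real values of x and y for which both sides are defined.

Conclusion: Yes, this is an identity.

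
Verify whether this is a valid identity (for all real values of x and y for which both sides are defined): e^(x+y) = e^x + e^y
No, this is NOT an identity.

Claim: e^(x+y) = e^x + e^y.
Test a specific point where both sides are defined: x = 2, y = -3.
LHS = e^(x+y) ≈ 0.3679
RHS = e^x + e^y ≈ 7.4388
Since 0.3679 ≠ 7.4388, the equation fails at this point, so it cannot hold for all real values of x and y for which both sides are defined.
The correct rule is e^(x+y) = e^x · e^y (a product, not a sum).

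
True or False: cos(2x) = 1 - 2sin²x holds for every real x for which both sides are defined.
Claim: cos(2x) = 1 - 2sin²x.
Reasoning: cos(2x) = cos²x - sin²x. Replace cos²x by 1 - sin²x: (1 - sin²x) - sin²x = 1 - 2sin²x.
So the two sides agree for every real x for which both sides are defined.

Conclusion: True.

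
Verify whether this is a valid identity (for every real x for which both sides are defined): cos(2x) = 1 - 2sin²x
Claim: cos(2x) = 1 - 2sin²x.
Reasoning: cos(2x) = cos²x - sin²x. Replace cos²x by 1 - sin²x: (1 - sin²x) - sin²x = 1 - 2sin²x.
So the two sides agree for every real x for which both sides are defined.

Conclusion: Yes, this is an identity.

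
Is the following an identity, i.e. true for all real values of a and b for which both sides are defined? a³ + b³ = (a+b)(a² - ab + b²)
Claim: a³ + b³ = (a+b)(a² - ab + b²).
Reasoning: Expand the right side: (a+b)(a² - ab + b²) = a³ - a²b + ab² + a²b - ab² + b³ = a³ + b³ (the middle terms cancel in pairs).
So the two sides agree for all real values of a and b for which both sides are defined.

Conclusion: Yes, this is an identity.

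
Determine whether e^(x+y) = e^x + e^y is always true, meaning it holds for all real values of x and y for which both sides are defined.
Claim: e^(x+y) = e^x + e^y.
Test a specific point where both sides are defined: x = 4, y = 2.
LHS = e^(x+y) ≈ 403.4288
RHS = e^x + e^y ≈ 61.9872
Since 403.4288 ≠ 61.9872, the equation fails at this point, so it cannot hold for all real values of x and y for which both sides are defined.
The correct rule is e^(x+y) = e^x · e^y (a product, not a sum).

Conclusion: No, this is NOT an identity.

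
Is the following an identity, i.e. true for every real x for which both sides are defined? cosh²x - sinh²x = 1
Claim: cosh²x - sinh²x = 1.
Reasoning: With cosh(x) = (e^x + e^-x)/2 and sinh(x) = (e^x - e^-x)/2: cosh²x = (e^(2x) + 2 + e^(-2x))/4 and sinh²x = (e^(2x) - 2 + e^(-2x))/4. Subtracting leaves 4/4 = 1.
So the two sides agree for every real x for which both sides are defined.

Conclusion: Yes, this is an identity.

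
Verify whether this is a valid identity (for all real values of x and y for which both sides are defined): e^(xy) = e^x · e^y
Claim: e^(xy) = e^x · e^y.
Test a specific point where both sides are defined: x = 2, y = 4.
LHS = e^(xy) ≈ 2980.9580
RHS = e^x · e^y ≈ 403.4288
Since 2980.9580 ≠ 403.4288, the equation fails at this point, so it cannot hold for all real values of x and y for which both sides are defined.
e^x · e^y = e^(x+y), not e^(xy).

Conclusion: No, this is NOT an identity.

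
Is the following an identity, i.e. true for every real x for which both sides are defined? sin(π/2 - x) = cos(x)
Claim: sin(π/2 - x) = cos(x).
Reasoning: Use sin(u - v) = sin(u)cos(v) - cos(u)sin(v) with u = π/2, v = x: sin(π/2)cos(x) - cos(π/2)sin(x) = 1·cos(x) - 0·sin(x) = cos(x).
So the two sides agree for every real x for which both sides are defined.

Conclusion: Yes, this is an identity.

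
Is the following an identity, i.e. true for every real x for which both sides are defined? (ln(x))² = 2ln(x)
No, this is NOT an identity.

Claim: (ln(x))² = 2ln(x).
Test a specific point where both sides are defined: x = 1/2.
LHS = (ln(x))² ≈ 0.4805
RHS = 2ln(x) ≈ -1.3863
Since 0.4805 ≠ -1.3863, the equation fails at this point, so it cannot hold for every real x for which both sides are defined.
2ln(x) equals ln(x²), which is not the same as (ln x)².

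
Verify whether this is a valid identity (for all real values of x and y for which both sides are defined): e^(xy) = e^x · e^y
No, this is NOT an identity.

Claim: e^(xy) = e^x · e^y.
Test a specific point where both sides are defined: x = -3, y = -3.
LHS = e^(xy) ≈ 8103.0839
RHS = e^x · e^y ≈ 0.0025
Since 8103.0839 ≠ 0.0025, the equation fails at this point, so it cannot hold for all real values of x and y for which both sides are defined.
e^x · e^y = e^(x+y), not e^(xy).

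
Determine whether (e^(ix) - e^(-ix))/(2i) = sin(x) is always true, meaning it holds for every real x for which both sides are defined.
Yes, this is an identity.

Claim: (e^(ix) - e^(-ix))/(2i) = sin(x).
Reasoning: By Euler's formula e^(ix) = cos(x) + i·sin(x) and e^(-ix) = cos(x) - i·sin(x). Subtracting cancels the cosine terms: e^(ix) - e^(-ix) = 2i·sin(x); divide by 2i.
So the two sides agree for every real x for which both sides are defined.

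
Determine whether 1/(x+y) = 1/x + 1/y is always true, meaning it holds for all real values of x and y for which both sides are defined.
Claim: 1/(x+y) = 1/x + 1/y.
Test a specific point where both sides are defined: x = 5, y = 5.
LHS = 1/(x+y) ≈ 0.1000
RHS = 1/x + 1/y ≈ 0.4000
Since 0.1000 ≠ 0.4000, the equation fails at this point, so it cannot hold for all real values of x and y for which both sides are defined.
1/x + 1/y = (x+y)/(xy), which is not 1/(x+y).

Conclusion: No, this is NOT an identity.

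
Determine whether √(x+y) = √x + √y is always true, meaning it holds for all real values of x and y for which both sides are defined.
Claim: √(x+y) = √x + √y.
Test a specific point where both sides are defined: x = 1, y = 1/2.
LHS = √(x+y) ≈ 1.2247
RHS = √x + √y ≈ 1.7071
Since 1.2247 ≠ 1.7071, the equation fails at this point, so it cannot hold for all real values of x and y for which both sides are defined.
Squaring the right side gives x + 2√(xy) + y, not x + y.

Conclusion: No, this is NOT an identity.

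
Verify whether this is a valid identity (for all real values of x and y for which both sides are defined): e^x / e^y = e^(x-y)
Yes, this is an identity.

Claim: e^x / e^y = e^(x-y).
Reasoning: 1/e^y = e^(-y), so e^x / e^y = e^x · e^(-y) = e^(x + (-y)) = e^(x-y) by the product rule for exponents.
So the two sides agree for all real values of x and y for which both sides are defined.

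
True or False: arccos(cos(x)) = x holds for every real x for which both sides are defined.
False.

Claim: arccos(cos(x)) = x.
Test a specific point where both sides are defined: x = -π/2.
LHS = arccos(cos(x)) ≈ 1.5708
RHS = x ≈ -1.5708
Since 1.5708 ≠ -1.5708, the equation fails at this point, so it cannot hold for every real x for which both sides are defined.
arccos only returns values in [0, π], so arccos(cos(x)) = x holds only for x in that interval, not for all real x.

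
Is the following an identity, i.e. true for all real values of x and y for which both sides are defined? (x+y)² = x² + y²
Claim: (x+y)² = x² + y².
Test a specific point where both sides are defined: x = 3, y = -3.
LHS = (x+y)² ≈ 0.0000
RHS = x² + y² ≈ 18.0000
Since 0.0000 ≠ 18.0000, the equation fails at this point, so it cannot hold for all real values of x and y for which both sides are defined.
The correct expansion is (x+y)² = x² + 2xy + y²; the cross term 2xy is missing.

Conclusion: No, this is NOT an identity.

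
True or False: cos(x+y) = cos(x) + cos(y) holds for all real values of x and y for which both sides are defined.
Claim: cos(x+y) = cos(x) + cos(y).
Test a specific point where both sides are defined: x = -π/4, y = π/6.
LHS = cos(x+y) ≈ 0.9659
RHS = cos(x) + cos(y) ≈ 1.5731
Since 0.9659 ≠ 1.5731, the equation fails at this point, so it cannot hold for all real values of x and y for which both sides are defined.
The correct expansion is cos(x+y) = cos(x)cos(y) - sin(x)sin(y); cosine is not additive.

Conclusion: False.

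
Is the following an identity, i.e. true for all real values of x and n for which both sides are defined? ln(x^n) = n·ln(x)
Yes, this is an identity.

Claim: ln(x^n) = n·ln(x).
Reasoning: The right side requires x > 0. For x > 0, x^n = (e^(ln x))^n = e^(n·ln x), so taking ln of both sides gives ln(x^n) = n·ln(x).
So the two sides agree for all real values of x and n for which both sides are defined.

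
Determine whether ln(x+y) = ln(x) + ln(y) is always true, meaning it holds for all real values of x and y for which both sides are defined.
No, this is NOT an identity.

Claim: ln(x+y) = ln(x) + ln(y).
Test a specific point where both sides are defined: x = 1, y = 3/2.
LHS = ln(x+y) ≈ 0.9163
RHS = ln(x) + ln(y) ≈ 0.4055
Since 0.9163 ≠ 0.4055, the equation fails at this point, so it cannot hold for all real values of x and y for which both sides are defined.
ln(x) + ln(y) = ln(xy), not ln(x+y).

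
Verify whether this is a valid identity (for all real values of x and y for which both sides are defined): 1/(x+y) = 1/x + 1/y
Claim: 1/(x+y) = 1/x + 1/y.
Test a specific point where both sides are defined: x = 1/2, y = 2.
LHS = 1/(x+y) ≈ 0.4000
RHS = 1/x + 1/y ≈ 2.5000
Since 0.4000 ≠ 2.5000, the equation fails at this point, so it cannot hold for all real values of x and y for which both sides are defined.
1/x + 1/y = (x+y)/(xy), which is not 1/(x+y).

Conclusion: No, this is NOT an identity.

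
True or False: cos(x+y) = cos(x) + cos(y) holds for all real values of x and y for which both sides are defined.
Claim: cos(x+y) = cos(x) + cos(y).
Test a specific point where both sides are defined: x = π/3, y = 2π/3.
LHS = cos(x+y) ≈ -1.0000
RHS = cos(x) + cos(y) ≈ 0.0000
Since -1.0000 ≠ 0.0000, the equation fails at this point, so it cannot hold for all real values of x and y for which both sides are defined.
The correct expansion is cos(x+y) = cos(x)cos(y) - sin(x)sin(y); cosine is not additive.

Conclusion: False.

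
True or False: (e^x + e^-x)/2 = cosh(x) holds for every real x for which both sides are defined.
Claim: (e^x + e^-x)/2 = cosh(x).
Reasoning: This is exactly the definition of the hyperbolic cosine: cosh(x) := (e^x + e^-x)/2.
So the two sides agree for every real x for which both sides are defined.

Conclusion: True.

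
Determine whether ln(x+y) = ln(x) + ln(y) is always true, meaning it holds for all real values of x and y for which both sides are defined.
Claim: ln(x+y) = ln(x) + ln(y).
Test a specific point where both sides are defined: x = 1, y = 2.
LHS = ln(x+y) ≈ 1.0986
RHS = ln(x) + ln(y) ≈ 0.6931
Since 1.0986 ≠ 0.6931, the equation fails at this point, so it cannot hold for all real values of x and y for which both sides are defined.
ln(x) + ln(y) = ln(xy), not ln(x+y).

Conclusion: No, this is NOT an identity.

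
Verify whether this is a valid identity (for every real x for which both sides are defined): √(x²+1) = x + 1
Claim: √(x²+1) = x + 1.
Test a specific point where both sides are defined: x = 1.
LHS = √(x²+1) ≈ 1.4142
RHS = x + 1 ≈ 2.0000
Since 1.4142 ≠ 2.0000, the equation fails at this point, so it cannot hold for every real x for which both sides are defined.
(x+1)² = x² + 2x + 1 ≠ x² + 1 unless x = 0.

Conclusion: No, this is NOT an identity.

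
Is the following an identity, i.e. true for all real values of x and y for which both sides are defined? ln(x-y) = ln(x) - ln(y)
No, this is NOT an identity.

Claim: ln(x-y) = ln(x) - ln(y).
Test a specific point where both sides are defined: x = 2, y = 1/2.
LHS = ln(x-y) ≈ 0.4055
RHS = ln(x) - ln(y) ≈ 1.3863
Since 0.4055 ≠ 1.3863, the equation fails at this point, so it cannot hold for all real values of x and y for which both sides are defined.
ln(x) - ln(y) = ln(x/y), not ln(x-y).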